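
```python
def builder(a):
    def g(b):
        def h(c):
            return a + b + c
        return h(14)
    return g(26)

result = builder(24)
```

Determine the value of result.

Step 1: a = 24, b = 26, c = 14 across three nested scopes.
Step 2: h() accesses all three via LEGB rule.
Step 3: result = 24 + 26 + 14 = 64

The answer is 64.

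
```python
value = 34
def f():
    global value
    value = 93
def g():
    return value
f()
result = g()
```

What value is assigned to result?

Step 1: value = 34.
Step 2: f() sets global value = 93.
Step 3: g() reads global value = 93. result = 93

The answer is 93.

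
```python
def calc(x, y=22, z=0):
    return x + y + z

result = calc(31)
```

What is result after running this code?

Step 1: calc(31) uses defaults y = 22, z = 0.
Step 2: Returns 31 + 22 + 0 = 53.
Step 3: result = 53

The answer is 53.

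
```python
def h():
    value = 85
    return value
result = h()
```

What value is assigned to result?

Step 1: h() defines value = 85 in its local scope.
Step 2: return value finds the local variable value = 85.
Step 3: result = 85

The answer is 85.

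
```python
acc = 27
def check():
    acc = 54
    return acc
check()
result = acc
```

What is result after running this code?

Step 1: acc = 27 globally.
Step 2: check() creates a LOCAL acc = 54 (no global keyword!).
Step 3: The global acc is unchanged. result = 27

The answer is 27.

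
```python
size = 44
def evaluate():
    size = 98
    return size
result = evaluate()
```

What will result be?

Step 1: Global size = 44.
Step 2: evaluate() creates local size = 98, shadowing the global.
Step 3: Returns local size = 98. result = 98

The answer is 98.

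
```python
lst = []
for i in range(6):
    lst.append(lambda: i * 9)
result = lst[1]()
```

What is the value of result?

Step 1: All lambdas reference the same variable i (late binding).
Step 2: After the loop, i = 5. Every lambda returns i * 9.
Step 3: lst[1]() = 5 * 9 = 45

The answer is 45.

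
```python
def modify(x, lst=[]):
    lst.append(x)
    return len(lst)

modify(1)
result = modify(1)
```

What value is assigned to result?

Step 1: Mutable default list persists between calls.
Step 2: First call: lst = [1], len = 1. Second call: lst = [1, 1], len = 2.
Step 3: result = 2

The answer is 2.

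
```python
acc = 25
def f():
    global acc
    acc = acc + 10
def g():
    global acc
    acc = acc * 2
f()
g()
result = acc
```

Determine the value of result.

Step 1: acc = 25.
Step 2: f() adds 10: acc = 25 + 10 = 35.
Step 3: g() doubles: acc = 35 * 2 = 70.
Step 4: result = 70

The answer is 70.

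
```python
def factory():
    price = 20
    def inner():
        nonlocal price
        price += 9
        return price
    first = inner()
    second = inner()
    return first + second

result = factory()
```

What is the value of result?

Step 1: price starts at 20.
Step 2: First call: price = 20 + 9 = 29, returns 29.
Step 3: Second call: price = 29 + 9 = 38, returns 38.
Step 4: result = 29 + 38 = 67

The answer is 67.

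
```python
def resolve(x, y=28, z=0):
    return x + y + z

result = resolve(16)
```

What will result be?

Step 1: resolve(16) uses defaults y = 28, z = 0.
Step 2: Returns 16 + 28 + 0 = 44.
Step 3: result = 44

The answer is 44.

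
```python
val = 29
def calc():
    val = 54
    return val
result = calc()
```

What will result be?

Step 1: Global val = 29.
Step 2: calc() creates local val = 54, shadowing the global.
Step 3: Returns local val = 54. result = 54

The answer is 54.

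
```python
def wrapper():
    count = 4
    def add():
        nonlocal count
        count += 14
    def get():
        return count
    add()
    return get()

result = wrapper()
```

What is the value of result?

Step 1: count = 4. add() modifies it via nonlocal, get() reads it.
Step 2: add() makes count = 4 + 14 = 18.
Step 3: get() returns 18. result = 18

The answer is 18.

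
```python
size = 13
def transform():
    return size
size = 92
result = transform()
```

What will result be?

Step 1: size is first set to 13, then reassigned to 92.
Step 2: transform() is called after the reassignment, so it looks up the current global size = 92.
Step 3: result = 92

The answer is 92.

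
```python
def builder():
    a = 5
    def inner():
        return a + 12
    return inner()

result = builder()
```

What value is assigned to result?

Step 1: builder() defines a = 5.
Step 2: inner() reads a = 5 from enclosing scope, returns 5 + 12 = 17.
Step 3: result = 17

The answer is 17.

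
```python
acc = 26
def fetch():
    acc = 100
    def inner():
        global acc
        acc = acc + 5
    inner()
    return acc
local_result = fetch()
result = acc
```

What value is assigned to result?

Step 1: Global acc = 26. fetch() creates local acc = 100.
Step 2: inner() declares global acc and adds 5: global acc = 26 + 5 = 31.
Step 3: fetch() returns its local acc = 100 (unaffected by inner).
Step 4: result = global acc = 31

The answer is 31.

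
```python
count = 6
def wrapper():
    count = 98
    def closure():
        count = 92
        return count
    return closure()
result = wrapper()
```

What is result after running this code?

Step 1: Three scopes define count: global (6), wrapper (98), closure (92).
Step 2: closure() has its own local count = 92, which shadows both enclosing and global.
Step 3: result = 92 (local wins in LEGB)

The answer is 92.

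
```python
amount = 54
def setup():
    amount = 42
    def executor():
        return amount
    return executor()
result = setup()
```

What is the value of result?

Step 1: amount = 54 globally, but setup() defines amount = 42 locally.
Step 2: executor() looks up amount. Not in local scope, so checks enclosing scope (setup) and finds amount = 42.
Step 3: result = 42

The answer is 42.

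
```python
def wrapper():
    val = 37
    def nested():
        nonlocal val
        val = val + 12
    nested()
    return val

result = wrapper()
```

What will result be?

Step 1: wrapper() sets val = 37.
Step 2: nested() uses nonlocal to modify val in wrapper's scope: val = 37 + 12 = 49.
Step 3: wrapper() returns the modified val = 49

The answer is 49.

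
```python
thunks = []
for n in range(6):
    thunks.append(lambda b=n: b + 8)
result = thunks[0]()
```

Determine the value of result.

Step 1: Default argument b=n captures n's value at definition time.
Step 2: thunks[0] was defined when n = 0, so b defaults to 0.
Step 3: result = 0 + 8 = 8 (default arg fixes the late binding issue)

The answer is 8.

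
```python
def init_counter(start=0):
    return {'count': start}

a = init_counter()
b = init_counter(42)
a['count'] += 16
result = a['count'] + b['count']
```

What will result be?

Step 1: init_counter() returns a new dict each call (immutable default 0).
Step 2: a = {'count': 0}, b = {'count': 42}.
Step 3: a['count'] += 16 = 16. result = 16 + 42 = 58

The answer is 58.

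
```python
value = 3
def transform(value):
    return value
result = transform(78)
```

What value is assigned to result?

Step 1: Global value = 3.
Step 2: transform(78) takes parameter value = 78, which shadows the global.
Step 3: result = 78

The answer is 78.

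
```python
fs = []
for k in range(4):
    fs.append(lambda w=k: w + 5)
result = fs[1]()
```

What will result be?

Step 1: Default argument w=k captures k's value at definition time.
Step 2: fs[1] was defined when k = 1, so w defaults to 1.
Step 3: result = 1 + 5 = 6 (default arg fixes the late binding issue)

The answer is 6.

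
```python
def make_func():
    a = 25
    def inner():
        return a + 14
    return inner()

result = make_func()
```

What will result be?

Step 1: make_func() defines a = 25.
Step 2: inner() reads a = 25 from enclosing scope, returns 25 + 14 = 39.
Step 3: result = 39

The answer is 39.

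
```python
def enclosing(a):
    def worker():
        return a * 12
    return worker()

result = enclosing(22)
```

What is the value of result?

Step 1: enclosing(22) binds parameter a = 22.
Step 2: worker() accesses a = 22 from enclosing scope.
Step 3: result = 22 * 12 = 264

The answer is 264.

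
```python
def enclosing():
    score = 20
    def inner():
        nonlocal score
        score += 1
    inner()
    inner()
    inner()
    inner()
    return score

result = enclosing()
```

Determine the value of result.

Step 1: score starts at 20.
Step 2: inner() is called 4 times, each adding 1.
Step 3: score = 20 + 1 * 4 = 24

The answer is 24.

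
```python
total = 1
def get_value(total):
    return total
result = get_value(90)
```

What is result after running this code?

Step 1: Global total = 1.
Step 2: get_value(90) takes parameter total = 90, which shadows the global.
Step 3: result = 90

The answer is 90.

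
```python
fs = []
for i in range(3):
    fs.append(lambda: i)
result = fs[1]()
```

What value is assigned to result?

Step 1: The loop creates 3 lambdas, all referencing the same variable i.
Step 2: After the loop, i = 2 (final value).
Step 3: fs[1]() looks up i at call time and finds 2. This is the late binding gotcha. result = 2

The answer is 2.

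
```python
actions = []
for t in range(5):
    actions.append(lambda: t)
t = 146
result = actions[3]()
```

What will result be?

Step 1: Lambdas capture the variable t by reference, not by value.
Step 2: After the loop, t is reassigned to 146.
Step 3: actions[3]() looks up the current t = 146. result = 146

The answer is 146.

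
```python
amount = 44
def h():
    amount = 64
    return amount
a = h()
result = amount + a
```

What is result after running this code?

Step 1: Global amount = 44. h() returns local amount = 64.
Step 2: a = 64. Global amount still = 44.
Step 3: result = 44 + 64 = 108

The answer is 108.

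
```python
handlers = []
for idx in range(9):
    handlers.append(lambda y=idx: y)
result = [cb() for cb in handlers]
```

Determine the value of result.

Step 1: Default arg y=idx captures idx at each iteration.
Step 2: Each lambda has its own default: 0, 1, ..., 8.
Step 3: result = [0, 1, 2, 3, 4, 5, 6, 7, 8]

The answer is [0, 1, 2, 3, 4, 5, 6, 7, 8].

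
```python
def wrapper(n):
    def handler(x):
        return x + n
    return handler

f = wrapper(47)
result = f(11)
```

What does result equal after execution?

Step 1: wrapper(47) creates a closure that captures n = 47.
Step 2: f(11) calls the closure with x = 11, returning 11 + 47 = 58.
Step 3: result = 58

The answer is 58.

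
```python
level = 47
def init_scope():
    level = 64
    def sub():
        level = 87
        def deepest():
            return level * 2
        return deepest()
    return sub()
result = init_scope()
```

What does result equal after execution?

Step 1: deepest() looks up level through LEGB: not local, finds level = 87 in enclosing sub().
Step 2: Returns 87 * 2 = 174.
Step 3: result = 174

The answer is 174.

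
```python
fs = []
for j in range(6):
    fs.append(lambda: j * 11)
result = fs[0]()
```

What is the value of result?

Step 1: All lambdas reference the same variable j (late binding).
Step 2: After the loop, j = 5. Every lambda returns j * 11.
Step 3: fs[0]() = 5 * 11 = 55

The answer is 55.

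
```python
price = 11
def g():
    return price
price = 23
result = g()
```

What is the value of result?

Step 1: price is first set to 11, then reassigned to 23.
Step 2: g() is called after the reassignment, so it looks up the current global price = 23.
Step 3: result = 23

The answer is 23.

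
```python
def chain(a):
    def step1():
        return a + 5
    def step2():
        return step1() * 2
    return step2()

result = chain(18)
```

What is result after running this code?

Step 1: chain(18) captures a = 18.
Step 2: step2() calls step1() which returns 18 + 5 = 23.
Step 3: step2() returns 23 * 2 = 46

The answer is 46.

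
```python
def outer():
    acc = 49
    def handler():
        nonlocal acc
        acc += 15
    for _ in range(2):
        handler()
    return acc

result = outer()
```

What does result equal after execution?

Step 1: acc = 49.
Step 2: handler() is called 2 times in a loop, each adding 15 via nonlocal.
Step 3: acc = 49 + 15 * 2 = 79

The answer is 79.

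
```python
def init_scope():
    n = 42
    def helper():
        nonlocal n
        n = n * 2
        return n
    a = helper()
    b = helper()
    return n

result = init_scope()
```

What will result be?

Step 1: n starts at 42.
Step 2: First helper(): n = 42 * 2 = 84.
Step 3: Second helper(): n = 84 * 2 = 168.
Step 4: result = 168

The answer is 168.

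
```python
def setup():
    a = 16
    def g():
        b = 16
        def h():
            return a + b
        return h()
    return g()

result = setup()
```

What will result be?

Step 1: setup() defines a = 16. g() defines b = 16.
Step 2: h() accesses both from enclosing scopes: a = 16, b = 16.
Step 3: result = 16 + 16 = 32

The answer is 32.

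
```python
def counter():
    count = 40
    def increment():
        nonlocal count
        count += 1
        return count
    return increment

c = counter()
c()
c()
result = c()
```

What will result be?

Step 1: counter() creates closure with count = 40.
Step 2: Each c() call increments count via nonlocal. After 3 calls: 40 + 3 = 43.
Step 3: result = 43

The answer is 43.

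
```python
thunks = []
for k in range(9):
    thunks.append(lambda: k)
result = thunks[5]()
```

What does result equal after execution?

Step 1: The loop creates 9 lambdas, all referencing the same variable k.
Step 2: After the loop, k = 8 (final value).
Step 3: thunks[5]() looks up k at call time and finds 8. This is the late binding gotcha. result = 8

The answer is 8.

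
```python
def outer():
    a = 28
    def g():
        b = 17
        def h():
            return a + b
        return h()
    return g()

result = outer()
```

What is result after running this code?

Step 1: outer() defines a = 28. g() defines b = 17.
Step 2: h() accesses both from enclosing scopes: a = 28, b = 17.
Step 3: result = 28 + 17 = 45

The answer is 45.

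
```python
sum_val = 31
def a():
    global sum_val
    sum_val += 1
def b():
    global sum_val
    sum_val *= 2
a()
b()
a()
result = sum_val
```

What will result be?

Step 1: sum_val = 31.
Step 2: a(): sum_val = 31 + 1 = 32.
Step 3: b(): sum_val = 32 * 2 = 64.
Step 4: a(): sum_val = 64 + 1 = 65

The answer is 65.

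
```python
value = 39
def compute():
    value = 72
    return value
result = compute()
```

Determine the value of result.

Step 1: Global value = 39.
Step 2: compute() creates local value = 72, shadowing the global.
Step 3: Returns local value = 72. result = 72

The answer is 72.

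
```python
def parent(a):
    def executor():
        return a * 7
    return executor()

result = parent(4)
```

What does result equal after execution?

Step 1: parent(4) binds parameter a = 4.
Step 2: executor() accesses a = 4 from enclosing scope.
Step 3: result = 4 * 7 = 28

The answer is 28.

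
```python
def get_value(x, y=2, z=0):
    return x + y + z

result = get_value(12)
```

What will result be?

Step 1: get_value(12) uses defaults y = 2, z = 0.
Step 2: Returns 12 + 2 + 0 = 14.
Step 3: result = 14

The answer is 14.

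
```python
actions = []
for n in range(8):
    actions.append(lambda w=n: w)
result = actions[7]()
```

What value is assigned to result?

Step 1: Default argument w=n captures n's value at each iteration.
Step 2: actions[7] captured w = 7 when n was 7.
Step 3: result = 7

The answer is 7.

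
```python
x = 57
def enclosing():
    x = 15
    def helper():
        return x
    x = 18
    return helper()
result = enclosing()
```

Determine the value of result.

Step 1: enclosing() sets x = 15, then later x = 18.
Step 2: helper() is called after x is reassigned to 18. Closures capture variables by reference, not by value.
Step 3: result = 18

The answer is 18.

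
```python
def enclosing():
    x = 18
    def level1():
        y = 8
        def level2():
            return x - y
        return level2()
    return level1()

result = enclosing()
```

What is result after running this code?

Step 1: x = 18 in enclosing. y = 8 in level1.
Step 2: level2() reads x = 18 and y = 8 from enclosing scopes.
Step 3: result = 18 - 8 = 10

The answer is 10.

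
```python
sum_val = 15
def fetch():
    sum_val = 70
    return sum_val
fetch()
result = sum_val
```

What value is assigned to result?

Step 1: Global sum_val = 15.
Step 2: fetch() creates local sum_val = 70 (shadow, not modification).
Step 3: After fetch() returns, global sum_val is unchanged. result = 15

The answer is 15.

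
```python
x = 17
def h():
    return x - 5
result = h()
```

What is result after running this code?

Step 1: x = 17 is defined globally.
Step 2: h() looks up x from global scope = 17, then computes 17 - 5 = 12.
Step 3: result = 12

The answer is 12.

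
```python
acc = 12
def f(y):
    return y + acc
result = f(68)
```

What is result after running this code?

Step 1: acc = 12 is defined globally.
Step 2: f(68) uses parameter y = 68 and looks up acc from global scope = 12.
Step 3: result = 68 + 12 = 80

The answer is 80.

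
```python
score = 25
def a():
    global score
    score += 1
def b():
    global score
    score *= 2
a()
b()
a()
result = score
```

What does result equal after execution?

Step 1: score = 25.
Step 2: a(): score = 25 + 1 = 26.
Step 3: b(): score = 26 * 2 = 52.
Step 4: a(): score = 52 + 1 = 53

The answer is 53.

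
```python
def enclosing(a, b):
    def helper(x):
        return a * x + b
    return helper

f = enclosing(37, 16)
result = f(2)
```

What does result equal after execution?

Step 1: enclosing(37, 16) captures a = 37, b = 16.
Step 2: f(2) computes 37 * 2 + 16 = 90.
Step 3: result = 90

The answer is 90.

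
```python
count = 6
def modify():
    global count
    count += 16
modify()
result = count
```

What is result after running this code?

Step 1: count = 6 globally.
Step 2: modify() modifies global count: count += 16 = 22.
Step 3: result = 22

The answer is 22.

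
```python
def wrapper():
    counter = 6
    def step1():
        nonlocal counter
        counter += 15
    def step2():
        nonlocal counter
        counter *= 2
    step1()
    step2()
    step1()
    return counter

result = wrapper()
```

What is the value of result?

Step 1: counter = 6.
Step 2: step1(): counter = 6 + 15 = 21.
Step 3: step2(): counter = 21 * 2 = 42.
Step 4: step1(): counter = 42 + 15 = 57. result = 57

The answer is 57.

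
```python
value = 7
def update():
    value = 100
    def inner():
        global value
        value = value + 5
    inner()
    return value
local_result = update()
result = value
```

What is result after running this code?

Step 1: Global value = 7. update() creates local value = 100.
Step 2: inner() declares global value and adds 5: global value = 7 + 5 = 12.
Step 3: update() returns its local value = 100 (unaffected by inner).
Step 4: result = global value = 12

The answer is 12.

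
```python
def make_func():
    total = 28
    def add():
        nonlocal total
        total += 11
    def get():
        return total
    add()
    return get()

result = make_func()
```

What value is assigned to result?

Step 1: total = 28. add() modifies it via nonlocal, get() reads it.
Step 2: add() makes total = 28 + 11 = 39.
Step 3: get() returns 39. result = 39

The answer is 39.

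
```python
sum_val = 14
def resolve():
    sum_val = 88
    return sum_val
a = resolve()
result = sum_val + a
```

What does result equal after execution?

Step 1: Global sum_val = 14. resolve() returns local sum_val = 88.
Step 2: a = 88. Global sum_val still = 14.
Step 3: result = 14 + 88 = 102

The answer is 102.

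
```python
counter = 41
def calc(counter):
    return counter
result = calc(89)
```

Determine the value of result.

Step 1: Global counter = 41.
Step 2: calc(89) takes parameter counter = 89, which shadows the global.
Step 3: result = 89

The answer is 89.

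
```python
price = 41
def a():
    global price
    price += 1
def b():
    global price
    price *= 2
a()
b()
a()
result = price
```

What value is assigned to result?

Step 1: price = 41.
Step 2: a(): price = 41 + 1 = 42.
Step 3: b(): price = 42 * 2 = 84.
Step 4: a(): price = 84 + 1 = 85

The answer is 85.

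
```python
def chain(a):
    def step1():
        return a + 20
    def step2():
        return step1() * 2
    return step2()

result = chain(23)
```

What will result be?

Step 1: chain(23) captures a = 23.
Step 2: step2() calls step1() which returns 23 + 20 = 43.
Step 3: step2() returns 43 * 2 = 86

The answer is 86.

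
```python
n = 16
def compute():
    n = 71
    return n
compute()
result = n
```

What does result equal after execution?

Step 1: Global n = 16.
Step 2: compute() creates local n = 71 (shadow, not modification).
Step 3: After compute() returns, global n is unchanged. result = 16

The answer is 16.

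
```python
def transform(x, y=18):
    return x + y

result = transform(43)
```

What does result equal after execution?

Step 1: transform(43) uses default y = 18.
Step 2: Returns 43 + 18 = 61.
Step 3: result = 61

The answer is 61.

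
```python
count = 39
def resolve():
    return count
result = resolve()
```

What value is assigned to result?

Step 1: count = 39 is defined in the global scope.
Step 2: resolve() looks up count. No local count exists, so Python checks the global scope via LEGB rule and finds count = 39.
Step 3: result = 39

The answer is 39.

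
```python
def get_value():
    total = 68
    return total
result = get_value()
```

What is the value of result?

Step 1: get_value() defines total = 68 in its local scope.
Step 2: return total finds the local variable total = 68.
Step 3: result = 68

The answer is 68.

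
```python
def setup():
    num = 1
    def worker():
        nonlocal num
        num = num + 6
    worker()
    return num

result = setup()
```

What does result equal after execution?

Step 1: setup() sets num = 1.
Step 2: worker() uses nonlocal to modify num in setup's scope: num = 1 + 6 = 7.
Step 3: setup() returns the modified num = 7

The answer is 7.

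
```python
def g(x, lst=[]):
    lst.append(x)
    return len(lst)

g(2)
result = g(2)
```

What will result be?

Step 1: Mutable default list persists between calls.
Step 2: First call: lst = [2], len = 1. Second call: lst = [2, 2], len = 2.
Step 3: result = 2

The answer is 2.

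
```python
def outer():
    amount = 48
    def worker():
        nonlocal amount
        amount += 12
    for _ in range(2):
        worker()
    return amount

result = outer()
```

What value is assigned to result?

Step 1: amount = 48.
Step 2: worker() is called 2 times in a loop, each adding 12 via nonlocal.
Step 3: amount = 48 + 12 * 2 = 72

The answer is 72.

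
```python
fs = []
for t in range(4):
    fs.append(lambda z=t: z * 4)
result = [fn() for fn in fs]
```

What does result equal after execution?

Step 1: Default arg z=t captures t at each iteration.
Step 2: fs[k] has z defaulting to k, returns k * 4.
Step 3: result = [0, 4, 8, 12]

The answer is [0, 4, 8, 12].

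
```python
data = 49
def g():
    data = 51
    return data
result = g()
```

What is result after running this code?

Step 1: Global data = 49.
Step 2: g() creates local data = 51, shadowing the global.
Step 3: Returns local data = 51. result = 51

The answer is 51.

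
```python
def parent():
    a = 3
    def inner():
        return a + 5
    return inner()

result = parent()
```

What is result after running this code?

Step 1: parent() defines a = 3.
Step 2: inner() reads a = 3 from enclosing scope, returns 3 + 5 = 8.
Step 3: result = 8

The answer is 8.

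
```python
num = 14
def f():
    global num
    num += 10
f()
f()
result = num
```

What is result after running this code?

Step 1: num = 14.
Step 2: First f(): num = 14 + 10 = 24.
Step 3: Second f(): num = 24 + 10 = 34. result = 34

The answer is 34.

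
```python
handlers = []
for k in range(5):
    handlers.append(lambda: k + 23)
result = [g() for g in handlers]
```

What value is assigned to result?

Step 1: All lambdas capture k by reference. After the loop, k = 4.
Step 2: Each call returns 4 + 23 = 27.
Step 3: result = [27, 27, 27, 27, 27]

The answer is [27, 27, 27, 27, 27].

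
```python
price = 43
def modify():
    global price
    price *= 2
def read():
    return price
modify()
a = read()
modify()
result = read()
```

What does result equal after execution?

Step 1: price = 43.
Step 2: First modify(): price = 43 * 2 = 86.
Step 3: Second modify(): price = 86 * 2 = 172.
Step 4: read() returns 172

The answer is 172.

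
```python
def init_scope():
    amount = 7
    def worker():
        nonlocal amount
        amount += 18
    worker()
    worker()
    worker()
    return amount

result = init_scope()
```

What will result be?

Step 1: amount starts at 7.
Step 2: worker() is called 3 times, each adding 18.
Step 3: amount = 7 + 18 * 3 = 61

The answer is 61.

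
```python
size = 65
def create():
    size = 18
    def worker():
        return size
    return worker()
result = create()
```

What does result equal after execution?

Step 1: size = 65 globally, but create() defines size = 18 locally.
Step 2: worker() looks up size. Not in local scope, so checks enclosing scope (create) and finds size = 18.
Step 3: result = 18

The answer is 18.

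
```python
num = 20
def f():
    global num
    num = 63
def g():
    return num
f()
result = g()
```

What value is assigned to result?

Step 1: num = 20.
Step 2: f() sets global num = 63.
Step 3: g() reads global num = 63. result = 63

The answer is 63.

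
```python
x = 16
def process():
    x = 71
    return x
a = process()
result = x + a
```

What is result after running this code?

Step 1: Global x = 16. process() returns local x = 71.
Step 2: a = 71. Global x still = 16.
Step 3: result = 16 + 71 = 87

The answer is 87.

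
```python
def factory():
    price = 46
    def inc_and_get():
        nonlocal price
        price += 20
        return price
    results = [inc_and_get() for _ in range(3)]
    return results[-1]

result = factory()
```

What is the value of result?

Step 1: price = 46.
Step 2: Three calls to inc_and_get(), each adding 20.
Step 3: Last value = 46 + 20 * 3 = 106

The answer is 106.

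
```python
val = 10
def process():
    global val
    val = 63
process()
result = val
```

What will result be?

Step 1: val = 10 globally.
Step 2: process() declares global val and sets it to 63.
Step 3: After process(), global val = 63. result = 63

The answer is 63.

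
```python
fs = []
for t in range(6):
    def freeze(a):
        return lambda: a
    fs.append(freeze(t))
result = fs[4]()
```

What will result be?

Step 1: freeze(t) creates a new scope capturing a = t at call time.
Step 2: fs[4] = freeze(4), so its lambda captures a = 4.
Step 3: result = 4 (closure factory fixes late binding)

The answer is 4.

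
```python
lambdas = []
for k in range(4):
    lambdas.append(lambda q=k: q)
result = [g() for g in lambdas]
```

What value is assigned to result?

Step 1: Default arg q=k captures k at each iteration.
Step 2: Each lambda has its own default: 0, 1, ..., 3.
Step 3: result = [0, 1, 2, 3]

The answer is [0, 1, 2, 3].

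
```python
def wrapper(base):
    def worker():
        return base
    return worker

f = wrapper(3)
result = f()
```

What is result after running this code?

Step 1: wrapper(3) creates closure capturing base = 3.
Step 2: f() returns the captured base = 3.
Step 3: result = 3

The answer is 3.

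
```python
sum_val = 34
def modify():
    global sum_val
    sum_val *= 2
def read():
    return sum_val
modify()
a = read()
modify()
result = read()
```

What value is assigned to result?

Step 1: sum_val = 34.
Step 2: First modify(): sum_val = 34 * 2 = 68.
Step 3: Second modify(): sum_val = 68 * 2 = 136.
Step 4: read() returns 136

The answer is 136.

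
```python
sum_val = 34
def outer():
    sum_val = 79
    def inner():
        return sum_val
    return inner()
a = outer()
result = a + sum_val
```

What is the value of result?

Step 1: outer() has local sum_val = 79. inner() reads from enclosing.
Step 2: outer() returns 79. Global sum_val = 34 unchanged.
Step 3: result = 79 + 34 = 113

The answer is 113.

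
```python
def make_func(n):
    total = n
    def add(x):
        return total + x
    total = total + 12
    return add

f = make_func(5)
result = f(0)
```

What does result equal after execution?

Step 1: make_func(5) sets total = 5, then total = 5 + 12 = 17.
Step 2: Closures capture by reference, so add sees total = 17.
Step 3: f(0) returns 17 + 0 = 17

The answer is 17.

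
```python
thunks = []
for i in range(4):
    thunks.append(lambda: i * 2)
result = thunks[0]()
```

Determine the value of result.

Step 1: All lambdas reference the same variable i (late binding).
Step 2: After the loop, i = 3. Every lambda returns i * 2.
Step 3: thunks[0]() = 3 * 2 = 6

The answer is 6.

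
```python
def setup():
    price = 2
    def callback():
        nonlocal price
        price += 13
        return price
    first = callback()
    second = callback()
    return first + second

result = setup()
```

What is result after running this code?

Step 1: price starts at 2.
Step 2: First call: price = 2 + 13 = 15, returns 15.
Step 3: Second call: price = 15 + 13 = 28, returns 28.
Step 4: result = 15 + 28 = 43

The answer is 43.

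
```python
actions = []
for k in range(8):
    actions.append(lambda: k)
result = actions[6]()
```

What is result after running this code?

Step 1: The loop creates 8 lambdas, all referencing the same variable k.
Step 2: After the loop, k = 7 (final value).
Step 3: actions[6]() looks up k at call time and finds 7. This is the late binding gotcha. result = 7

The answer is 7.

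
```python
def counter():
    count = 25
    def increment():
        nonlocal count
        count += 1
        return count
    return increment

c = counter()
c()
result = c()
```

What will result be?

Step 1: counter() creates closure with count = 25.
Step 2: Each c() call increments count via nonlocal. After 2 calls: 25 + 2 = 27.
Step 3: result = 27

The answer is 27.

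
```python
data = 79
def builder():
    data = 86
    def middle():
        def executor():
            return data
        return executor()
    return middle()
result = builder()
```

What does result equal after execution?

Step 1: builder() defines data = 86. middle() and executor() have no local data.
Step 2: executor() checks local (none), enclosing middle() (none), enclosing builder() and finds data = 86.
Step 3: result = 86

The answer is 86.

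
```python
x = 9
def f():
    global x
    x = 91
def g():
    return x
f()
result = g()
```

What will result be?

Step 1: x = 9.
Step 2: f() sets global x = 91.
Step 3: g() reads global x = 91. result = 91

The answer is 91.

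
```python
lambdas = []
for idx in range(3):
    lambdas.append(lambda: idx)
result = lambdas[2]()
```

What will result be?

Step 1: The loop creates 3 lambdas, all referencing the same variable idx.
Step 2: After the loop, idx = 2 (final value).
Step 3: lambdas[2]() looks up idx at call time and finds 2. This is the late binding gotcha. result = 2

The answer is 2.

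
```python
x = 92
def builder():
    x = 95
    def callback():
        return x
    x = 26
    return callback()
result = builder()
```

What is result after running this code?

Step 1: builder() sets x = 95, then later x = 26.
Step 2: callback() is called after x is reassigned to 26. Closures capture variables by reference, not by value.
Step 3: result = 26

The answer is 26.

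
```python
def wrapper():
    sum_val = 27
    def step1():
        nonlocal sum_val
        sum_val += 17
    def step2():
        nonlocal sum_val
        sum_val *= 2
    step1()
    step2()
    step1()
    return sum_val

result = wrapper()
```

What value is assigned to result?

Step 1: sum_val = 27.
Step 2: step1(): sum_val = 27 + 17 = 44.
Step 3: step2(): sum_val = 44 * 2 = 88.
Step 4: step1(): sum_val = 88 + 17 = 105. result = 105

The answer is 105.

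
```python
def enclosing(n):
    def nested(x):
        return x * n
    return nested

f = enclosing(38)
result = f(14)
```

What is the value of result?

Step 1: enclosing(38) creates a closure capturing n = 38.
Step 2: f(14) computes 14 * 38 = 532.
Step 3: result = 532

The answer is 532.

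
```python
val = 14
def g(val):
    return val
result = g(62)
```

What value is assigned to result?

Step 1: Global val = 14.
Step 2: g(62) takes parameter val = 62, which shadows the global.
Step 3: result = 62

The answer is 62.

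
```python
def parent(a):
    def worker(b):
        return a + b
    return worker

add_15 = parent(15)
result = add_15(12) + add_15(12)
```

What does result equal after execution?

Step 1: add_15 captures a = 15.
Step 2: add_15(12) = 15 + 12 = 27, called twice.
Step 3: result = 27 + 27 = 54

The answer is 54.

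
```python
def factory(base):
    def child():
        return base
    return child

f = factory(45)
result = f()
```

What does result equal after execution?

Step 1: factory(45) creates closure capturing base = 45.
Step 2: f() returns the captured base = 45.
Step 3: result = 45

The answer is 45.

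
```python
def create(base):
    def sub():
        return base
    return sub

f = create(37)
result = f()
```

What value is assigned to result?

Step 1: create(37) creates closure capturing base = 37.
Step 2: f() returns the captured base = 37.
Step 3: result = 37

The answer is 37.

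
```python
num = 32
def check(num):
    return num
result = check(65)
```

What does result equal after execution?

Step 1: Global num = 32.
Step 2: check(65) takes parameter num = 65, which shadows the global.
Step 3: result = 65

The answer is 65.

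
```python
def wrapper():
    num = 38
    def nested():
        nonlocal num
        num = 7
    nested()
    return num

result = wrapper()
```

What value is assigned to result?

Step 1: wrapper() sets num = 38.
Step 2: nested() uses nonlocal to reassign num = 7.
Step 3: result = 7

The answer is 7.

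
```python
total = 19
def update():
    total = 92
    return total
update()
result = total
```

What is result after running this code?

Step 1: total = 19 globally.
Step 2: update() creates a LOCAL total = 92 (no global keyword!).
Step 3: The global total is unchanged. result = 19

The answer is 19.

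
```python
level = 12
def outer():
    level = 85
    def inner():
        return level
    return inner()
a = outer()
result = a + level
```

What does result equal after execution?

Step 1: outer() has local level = 85. inner() reads from enclosing.
Step 2: outer() returns 85. Global level = 12 unchanged.
Step 3: result = 85 + 12 = 97

The answer is 97.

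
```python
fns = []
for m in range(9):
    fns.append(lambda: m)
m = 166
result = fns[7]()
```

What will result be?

Step 1: Lambdas capture the variable m by reference, not by value.
Step 2: After the loop, m is reassigned to 166.
Step 3: fns[7]() looks up the current m = 166. result = 166

The answer is 166.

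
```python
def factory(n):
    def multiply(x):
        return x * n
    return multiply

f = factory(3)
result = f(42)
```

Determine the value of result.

Step 1: factory(3) returns multiply closure with n = 3.
Step 2: f(42) computes 42 * 3 = 126.
Step 3: result = 126

The answer is 126.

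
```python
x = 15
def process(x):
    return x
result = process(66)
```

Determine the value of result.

Step 1: Global x = 15.
Step 2: process(66) takes parameter x = 66, which shadows the global.
Step 3: result = 66

The answer is 66.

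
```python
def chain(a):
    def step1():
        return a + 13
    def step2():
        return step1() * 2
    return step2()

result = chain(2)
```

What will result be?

Step 1: chain(2) captures a = 2.
Step 2: step2() calls step1() which returns 2 + 13 = 15.
Step 3: step2() returns 15 * 2 = 30

The answer is 30.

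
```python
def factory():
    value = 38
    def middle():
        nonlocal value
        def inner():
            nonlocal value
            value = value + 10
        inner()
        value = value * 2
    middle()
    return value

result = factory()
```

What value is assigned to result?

Step 1: value = 38.
Step 2: inner() adds 10: value = 38 + 10 = 48.
Step 3: middle() doubles: value = 48 * 2 = 96.
Step 4: result = 96

The answer is 96.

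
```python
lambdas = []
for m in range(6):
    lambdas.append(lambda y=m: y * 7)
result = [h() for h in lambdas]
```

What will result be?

Step 1: Default arg y=m captures m at each iteration.
Step 2: lambdas[k] has y defaulting to k, returns k * 7.
Step 3: result = [0, 7, 14, 21, 28, 35]

The answer is [0, 7, 14, 21, 28, 35].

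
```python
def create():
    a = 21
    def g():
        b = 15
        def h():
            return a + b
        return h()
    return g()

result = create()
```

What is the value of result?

Step 1: create() defines a = 21. g() defines b = 15.
Step 2: h() accesses both from enclosing scopes: a = 21, b = 15.
Step 3: result = 21 + 15 = 36

The answer is 36.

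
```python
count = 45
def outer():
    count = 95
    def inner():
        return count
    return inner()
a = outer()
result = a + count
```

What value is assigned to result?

Step 1: outer() has local count = 95. inner() reads from enclosing.
Step 2: outer() returns 95. Global count = 45 unchanged.
Step 3: result = 95 + 45 = 140

The answer is 140.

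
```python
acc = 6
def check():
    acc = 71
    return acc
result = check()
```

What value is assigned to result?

Step 1: Global acc = 6.
Step 2: check() creates local acc = 71, shadowing the global.
Step 3: Returns local acc = 71. result = 71

The answer is 71.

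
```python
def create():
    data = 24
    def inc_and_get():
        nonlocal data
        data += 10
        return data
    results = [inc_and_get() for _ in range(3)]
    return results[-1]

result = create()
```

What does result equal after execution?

Step 1: data = 24.
Step 2: Three calls to inc_and_get(), each adding 10.
Step 3: Last value = 24 + 10 * 3 = 54

The answer is 54.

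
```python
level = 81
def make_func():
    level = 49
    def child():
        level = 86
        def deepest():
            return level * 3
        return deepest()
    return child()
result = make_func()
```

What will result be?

Step 1: deepest() looks up level through LEGB: not local, finds level = 86 in enclosing child().
Step 2: Returns 86 * 3 = 258.
Step 3: result = 258

The answer is 258.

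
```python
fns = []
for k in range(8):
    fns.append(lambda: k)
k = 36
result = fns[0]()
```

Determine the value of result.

Step 1: Lambdas capture the variable k by reference, not by value.
Step 2: After the loop, k is reassigned to 36.
Step 3: fns[0]() looks up the current k = 36. result = 36

The answer is 36.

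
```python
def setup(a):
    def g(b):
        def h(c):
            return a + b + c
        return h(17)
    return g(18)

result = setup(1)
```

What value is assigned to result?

Step 1: a = 1, b = 18, c = 17 across three nested scopes.
Step 2: h() accesses all three via LEGB rule.
Step 3: result = 1 + 18 + 17 = 36

The answer is 36.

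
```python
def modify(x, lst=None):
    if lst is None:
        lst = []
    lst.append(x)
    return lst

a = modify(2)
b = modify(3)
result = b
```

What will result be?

Step 1: None default with guard creates a NEW list each call.
Step 2: a = [2] (fresh list). b = [3] (another fresh list).
Step 3: result = [3] (this is the fix for mutable default)

The answer is [3].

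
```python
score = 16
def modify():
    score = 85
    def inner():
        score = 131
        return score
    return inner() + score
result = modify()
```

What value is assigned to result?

Step 1: modify() has local score = 85. inner() has local score = 131.
Step 2: inner() returns its local score = 131.
Step 3: modify() returns 131 + its own score (85) = 216

The answer is 216.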